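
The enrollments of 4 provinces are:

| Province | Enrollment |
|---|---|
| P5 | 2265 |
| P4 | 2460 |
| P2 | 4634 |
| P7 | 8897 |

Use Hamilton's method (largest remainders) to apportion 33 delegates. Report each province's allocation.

P5=4, P4=5, P2=8, P7=16

Standard divisor: 18256 ÷ 33 ≈ 553.212.
Standard quotas: P5 4.0943, P4 4.4468, P2 8.3765, P7 16.0824.
Lower quotas: P5 4, P4 4, P2 8, P7 16 (sum 32, leaving 1 seat).
Remainders in descending order: P4 0.4468, P2 0.3765, P5 0.0943, P7 0.0824.
The surplus seat goes to P4.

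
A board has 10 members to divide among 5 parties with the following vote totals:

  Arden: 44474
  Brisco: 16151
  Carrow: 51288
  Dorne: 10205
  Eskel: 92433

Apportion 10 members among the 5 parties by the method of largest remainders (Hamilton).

Standard divisor: 214551 ÷ 10 ≈ 21455.1.
Standard quotas: Arden 2.0729, Brisco 0.7528, Carrow 2.3905, Dorne 0.4756, Eskel 4.3082.
Lower quotas: Arden 2, Brisco 0, Carrow 2, Dorne 0, Eskel 4 (sum 8, leaving 2 seats).
Remainders in descending order: Brisco 0.7528, Dorne 0.4756, Carrow 0.3905, Eskel 0.3082, Arden 0.0729.
The surplus seats go to Brisco, Dorne.

Arden=2, Brisco=1, Carrow=2, Dorne=1, Eskel=4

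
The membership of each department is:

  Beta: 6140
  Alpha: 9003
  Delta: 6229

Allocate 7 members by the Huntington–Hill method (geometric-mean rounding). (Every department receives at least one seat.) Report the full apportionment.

Beta=2, Alpha=3, Delta=2

With divisor 3137: modified quotas Beta 1.957, Alpha 2.870, Delta 1.986.
Geometric-mean thresholds: Beta √(1·2)=1.414, Alpha √(2·3)=2.449, Delta √(1·2)=1.414.
Each quota rounded against its threshold gives Beta 2, Alpha 3, Delta 2 (total 7).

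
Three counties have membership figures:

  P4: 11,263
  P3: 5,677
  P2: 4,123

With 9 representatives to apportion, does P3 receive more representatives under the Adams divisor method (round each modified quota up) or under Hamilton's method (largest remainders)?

Adams: P4 4, P3 3, P2 2.
Hamilton: P4 5, P3 2, P2 2.
P3 gets 3 under Adams and 2 under Hamilton.

Adams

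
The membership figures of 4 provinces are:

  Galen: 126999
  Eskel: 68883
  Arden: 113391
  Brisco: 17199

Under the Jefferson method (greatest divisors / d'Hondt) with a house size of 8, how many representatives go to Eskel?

2

Standard divisor 326472/8 ≈ 40809; standard quotas: Galen 3.112, Eskel 1.688, Arden 2.779, Brisco 0.421.
Rounding down gives 3, 1, 2, 0 = 6 seats, so the divisor must be adjusted.
With modified divisor 33100: modified quotas Galen 3.837, Eskel 2.081, Arden 3.426, Brisco 0.520.
Rounding down: Galen 3, Eskel 2, Arden 3, Brisco 0 (total 8).
Eskel receives 2.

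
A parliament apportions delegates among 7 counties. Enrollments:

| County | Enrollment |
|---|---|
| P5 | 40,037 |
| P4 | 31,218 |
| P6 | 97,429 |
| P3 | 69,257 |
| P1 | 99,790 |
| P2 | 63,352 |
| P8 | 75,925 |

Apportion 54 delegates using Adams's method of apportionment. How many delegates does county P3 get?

Standard divisor 477008/54 ≈ 8833.481; standard quotas: P5 4.532, P4 3.534, P6 11.030, P3 7.840, P1 11.297, P2 7.172, P8 8.595.
Rounding up gives 5, 4, 12, 8, 12, 8, 9 = 58 seats, so the divisor must be adjusted.
With modified divisor 9600: modified quotas P5 4.171, P4 3.252, P6 10.149, P3 7.214, P1 10.395, P2 6.599, P8 7.909.
Rounding up: P5 5, P4 4, P6 11, P3 8, P1 11, P2 7, P8 8 (total 54).
P3 receives 8.

8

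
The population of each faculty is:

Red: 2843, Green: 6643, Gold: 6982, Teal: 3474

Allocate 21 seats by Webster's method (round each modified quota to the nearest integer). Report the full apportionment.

Red 3, Green 7, Gold 7, Teal 4

Standard divisor 19942/21 ≈ 949.619; standard quotas: Red 2.994, Green 6.995, Gold 7.352, Teal 3.658.
Rounding to the nearest integer gives Red 3, Green 7, Gold 7, Teal 4 — total 21, matching the house size, so no adjustment is needed.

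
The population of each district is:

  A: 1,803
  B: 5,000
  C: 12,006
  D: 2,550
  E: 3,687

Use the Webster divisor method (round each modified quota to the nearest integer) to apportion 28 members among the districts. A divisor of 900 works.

A: 2, B: 6, C: 13, D: 3, E: 4

With modified divisor 900: modified quotas A 2.003, B 5.556, C 13.340, D 2.833, E 4.097.
Rounding to the nearest integer: A 2, B 6, C 13, D 3, E 4 (total 28).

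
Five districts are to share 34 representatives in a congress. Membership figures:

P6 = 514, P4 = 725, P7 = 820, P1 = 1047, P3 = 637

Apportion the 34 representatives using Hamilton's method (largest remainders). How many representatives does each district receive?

P6: 5; P4: 7; P7: 7; P1: 9; P3: 6

Total 3743; standard divisor 3743/34 ≈ 110.088.
Standard quotas: P6 4.669, P4 6.586, P7 7.449, P1 9.511, P3 5.786.
Lower quotas: P6 4, P4 6, P7 7, P1 9, P3 5 (sum 31, leaving 3 seats).
Remainders in descending order: P3 0.786, P6 0.669, P4 0.586, P1 0.511, P7 0.449.
Largest remainders: P3, P6, P4 receive the extra seats.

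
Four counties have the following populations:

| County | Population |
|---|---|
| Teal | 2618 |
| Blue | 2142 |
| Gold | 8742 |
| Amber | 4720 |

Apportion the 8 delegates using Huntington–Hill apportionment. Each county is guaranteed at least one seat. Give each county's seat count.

With divisor 2239: modified quotas Teal 1.169, Blue 0.957, Gold 3.904, Amber 2.108.
Geometric-mean thresholds: Teal √(1·2)=1.414, Blue (min 1), Gold √(3·4)=3.464, Amber √(2·3)=2.449.
Each quota rounded against its threshold gives Teal 1, Blue 1, Gold 4, Amber 2 (total 8).

Teal: 1; Blue: 1; Gold: 4; Amber: 2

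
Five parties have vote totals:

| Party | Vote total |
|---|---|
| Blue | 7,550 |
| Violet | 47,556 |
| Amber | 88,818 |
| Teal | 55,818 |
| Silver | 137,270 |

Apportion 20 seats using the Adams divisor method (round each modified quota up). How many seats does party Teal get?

Standard divisor 337012/20 ≈ 16850.6; standard quotas: Blue 0.448, Violet 2.822, Amber 5.271, Teal 3.313, Silver 8.146.
Rounding up gives 1, 3, 6, 4, 9 = 23 seats, so the divisor must be adjusted.
With modified divisor 19100: modified quotas Blue 0.395, Violet 2.490, Amber 4.650, Teal 2.922, Silver 7.187.
Rounding up: Blue 1, Violet 3, Amber 5, Teal 3, Silver 8 (total 20).
Teal receives 3.

3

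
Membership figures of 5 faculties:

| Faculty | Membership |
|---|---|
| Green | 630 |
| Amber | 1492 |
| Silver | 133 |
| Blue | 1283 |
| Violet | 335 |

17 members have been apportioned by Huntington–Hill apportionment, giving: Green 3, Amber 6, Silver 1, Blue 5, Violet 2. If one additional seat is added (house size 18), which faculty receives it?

Priority for the next seat is population ÷ (√(s·(s+1))).
Priorities: Green 181.865, Amber 230.221, Silver 94.045, Blue 234.243, Violet 136.763.
Highest priority: Blue.

Blue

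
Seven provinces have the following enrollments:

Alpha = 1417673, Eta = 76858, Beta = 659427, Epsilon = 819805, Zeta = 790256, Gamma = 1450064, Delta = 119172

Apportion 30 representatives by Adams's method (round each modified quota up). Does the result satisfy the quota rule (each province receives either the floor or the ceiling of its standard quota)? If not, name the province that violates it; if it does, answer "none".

none

Standard quotas: Alpha 7.975, Eta 0.432, Beta 3.709, Epsilon 4.611, Zeta 4.445, Gamma 8.157, Delta 0.670.
Adams allocation: Alpha 7, Eta 1, Beta 4, Epsilon 5, Zeta 4, Gamma 8, Delta 1.
Every allocation lies between the lower and upper quota.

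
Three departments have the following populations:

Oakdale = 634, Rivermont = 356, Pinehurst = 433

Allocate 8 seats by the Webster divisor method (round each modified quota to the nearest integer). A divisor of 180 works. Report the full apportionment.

With modified divisor 180: modified quotas Oakdale 3.522, Rivermont 1.978, Pinehurst 2.406.
Rounding to the nearest integer: Oakdale 4, Rivermont 2, Pinehurst 2 (total 8).

Oakdale 4, Rivermont 2, Pinehurst 2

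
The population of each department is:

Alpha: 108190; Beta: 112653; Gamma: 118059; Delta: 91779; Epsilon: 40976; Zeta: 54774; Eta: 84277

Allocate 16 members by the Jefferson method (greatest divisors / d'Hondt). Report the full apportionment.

Alpha: 3, Beta: 3, Gamma: 3, Delta: 3, Epsilon: 1, Zeta: 1, Eta: 2

Standard divisor 610708/16 ≈ 38169.25; standard quotas: Alpha 2.834, Beta 2.951, Gamma 3.093, Delta 2.405, Epsilon 1.074, Zeta 1.435, Eta 2.208.
Rounding down gives 2, 2, 3, 2, 1, 1, 2 = 13 seats, so the divisor must be adjusted.
With modified divisor 30100: modified quotas Alpha 3.594, Beta 3.743, Gamma 3.922, Delta 3.049, Epsilon 1.361, Zeta 1.820, Eta 2.800.
Rounding down: Alpha 3, Beta 3, Gamma 3, Delta 3, Epsilon 1, Zeta 1, Eta 2 (total 16).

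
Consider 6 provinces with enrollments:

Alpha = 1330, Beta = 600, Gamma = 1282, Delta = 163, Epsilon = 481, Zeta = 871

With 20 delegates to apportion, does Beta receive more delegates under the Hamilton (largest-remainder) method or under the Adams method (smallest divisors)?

Hamilton: Alpha 6, Beta 2, Gamma 5, Delta 1, Epsilon 2, Zeta 4.
Adams: Alpha 5, Beta 3, Gamma 5, Delta 1, Epsilon 2, Zeta 4.
Beta gets 2 under Hamilton and 3 under Adams.

Adams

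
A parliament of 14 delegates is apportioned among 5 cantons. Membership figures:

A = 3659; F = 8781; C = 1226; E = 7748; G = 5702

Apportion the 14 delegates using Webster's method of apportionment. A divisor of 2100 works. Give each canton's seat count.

With modified divisor 2100: modified quotas A 1.742, F 4.181, C 0.584, E 3.690, G 2.715.
Rounding to the nearest integer: A 2, F 4, C 1, E 4, G 3 (total 14).

A=2, F=4, C=1, E=4, G=3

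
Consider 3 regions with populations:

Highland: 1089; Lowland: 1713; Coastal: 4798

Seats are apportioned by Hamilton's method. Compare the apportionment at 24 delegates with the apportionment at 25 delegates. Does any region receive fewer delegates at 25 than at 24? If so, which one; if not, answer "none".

Highland

At 24 seats: Highland 4, Lowland 5, Coastal 15.
At 25 seats: Highland 3, Lowland 6, Coastal 16.
Highland drops from 4 to 3.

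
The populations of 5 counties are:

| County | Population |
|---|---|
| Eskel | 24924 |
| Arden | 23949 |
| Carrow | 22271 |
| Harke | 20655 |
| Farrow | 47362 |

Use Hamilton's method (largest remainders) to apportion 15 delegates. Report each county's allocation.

Standard divisor: 139161 ÷ 15 ≈ 9277.4.
Standard quotas: Eskel 2.6865, Arden 2.5814, Carrow 2.4006, Harke 2.2264, Farrow 5.1051.
Lower quotas: Eskel 2, Arden 2, Carrow 2, Harke 2, Farrow 5 (sum 13, leaving 2 seats).
Remainders in descending order: Eskel 0.6865, Arden 0.5814, Carrow 0.4006, Harke 0.2264, Farrow 0.1051.
The surplus seats go to Eskel, Arden.

Eskel 3, Arden 3, Carrow 2, Harke 2, Farrow 5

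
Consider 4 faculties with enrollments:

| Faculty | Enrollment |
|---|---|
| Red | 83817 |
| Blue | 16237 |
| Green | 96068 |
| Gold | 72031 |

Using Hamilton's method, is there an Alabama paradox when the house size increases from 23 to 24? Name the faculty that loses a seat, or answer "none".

Blue

At 23 seats: Red 7, Blue 2, Green 8, Gold 6.
At 24 seats: Red 8, Blue 1, Green 9, Gold 6.
Blue drops from 2 to 1.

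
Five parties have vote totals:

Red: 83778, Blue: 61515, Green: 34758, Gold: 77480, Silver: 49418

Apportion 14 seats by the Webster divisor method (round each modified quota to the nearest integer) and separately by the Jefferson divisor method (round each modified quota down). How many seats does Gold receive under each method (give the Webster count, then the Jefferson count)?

Webster: Red 4, Blue 3, Green 2, Gold 3, Silver 2.
Jefferson: Red 4, Blue 3, Green 1, Gold 4, Silver 2.
Gold gets 3 under Webster and 4 under Jefferson.

3 and 4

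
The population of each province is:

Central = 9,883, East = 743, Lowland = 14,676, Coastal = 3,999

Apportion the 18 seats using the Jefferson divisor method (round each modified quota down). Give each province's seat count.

Central 6, East 0, Lowland 10, Coastal 2

Standard divisor 29301/18 ≈ 1627.833; standard quotas: Central 6.071, East 0.456, Lowland 9.016, Coastal 2.457.
Rounding down gives 6, 0, 9, 2 = 17 seats, so the divisor must be adjusted.
With modified divisor 1440: modified quotas Central 6.863, East 0.516, Lowland 10.192, Coastal 2.777.
Rounding down: Central 6, East 0, Lowland 10, Coastal 2 (total 18).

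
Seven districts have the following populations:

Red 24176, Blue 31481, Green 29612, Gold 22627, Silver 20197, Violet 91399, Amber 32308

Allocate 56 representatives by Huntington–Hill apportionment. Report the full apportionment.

Red=5, Blue=7, Green=7, Gold=5, Silver=5, Violet=20, Amber=7

With divisor 4488: modified quotas Red 5.387, Blue 7.014, Green 6.598, Gold 5.042, Silver 4.500, Violet 20.365, Amber 7.199.
Geometric-mean thresholds: Red √(5·6)=5.477, Blue √(7·8)=7.483, Green √(6·7)=6.481, Gold √(5·6)=5.477, Silver √(4·5)=4.472, Violet √(20·21)=20.494, Amber √(7·8)=7.483.
Each quota rounded against its threshold gives Red 5, Blue 7, Green 7, Gold 5, Silver 5, Violet 20, Amber 7 (total 56).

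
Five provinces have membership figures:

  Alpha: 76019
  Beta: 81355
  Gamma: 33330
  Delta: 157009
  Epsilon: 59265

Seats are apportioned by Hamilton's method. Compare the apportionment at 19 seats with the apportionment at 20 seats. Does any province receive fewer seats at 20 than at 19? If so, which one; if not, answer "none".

At 19 seats: Alpha 3, Beta 4, Gamma 2, Delta 7, Epsilon 3.
At 20 seats: Alpha 4, Beta 4, Gamma 1, Delta 8, Epsilon 3.
Gamma drops from 2 to 1.

Gamma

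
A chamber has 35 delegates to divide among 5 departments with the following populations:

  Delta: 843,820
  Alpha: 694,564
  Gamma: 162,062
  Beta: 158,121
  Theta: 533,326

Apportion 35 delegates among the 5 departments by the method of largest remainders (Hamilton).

Delta 12; Alpha 10; Gamma 3; Beta 2; Theta 8

Standard divisor: 2391893 ÷ 35 ≈ 68339.8.
Standard quotas: Delta 12.3474, Alpha 10.1634, Gamma 2.3714, Beta 2.3137, Theta 7.8040.
Lower quotas: Delta 12, Alpha 10, Gamma 2, Beta 2, Theta 7 (sum 33, leaving 2 seats).
Remainders in descending order: Theta 0.8040, Gamma 0.3714, Delta 0.3474, Beta 0.3137, Alpha 0.1634.
Largest remainders: Theta, Gamma receive the extra seats.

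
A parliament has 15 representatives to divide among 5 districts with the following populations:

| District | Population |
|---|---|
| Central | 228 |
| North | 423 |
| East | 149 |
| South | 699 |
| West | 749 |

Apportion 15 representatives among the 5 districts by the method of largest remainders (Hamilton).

Central 1; North 3; East 1; South 5; West 5

The standard divisor is 2248/15 ≈ 149.867.
Standard quotas: Central 1.521, North 2.823, East 0.994, South 4.664, West 4.998.
Lower quotas: Central 1, North 2, East 0, South 4, West 4 (sum 11, leaving 4 seats).
Remainders in descending order: West 0.998, East 0.994, North 0.823, South 0.664, Central 0.521.
Largest remainders: West, East, North, South receive the extra seats.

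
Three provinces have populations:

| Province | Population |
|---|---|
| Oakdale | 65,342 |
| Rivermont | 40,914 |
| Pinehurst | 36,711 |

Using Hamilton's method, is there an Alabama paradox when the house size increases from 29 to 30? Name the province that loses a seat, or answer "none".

none

At 29 seats: Oakdale 13, Rivermont 8, Pinehurst 8.
At 30 seats: Oakdale 14, Rivermont 8, Pinehurst 8.
No province's allocation decreased.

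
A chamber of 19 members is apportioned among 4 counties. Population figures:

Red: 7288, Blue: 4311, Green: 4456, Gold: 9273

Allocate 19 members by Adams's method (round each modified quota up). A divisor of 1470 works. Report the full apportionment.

With modified divisor 1470: modified quotas Red 4.958, Blue 2.933, Green 3.031, Gold 6.308.
Rounding up: Red 5, Blue 3, Green 4, Gold 7 (total 19).

Red: 5; Blue: 3; Green: 4; Gold: 7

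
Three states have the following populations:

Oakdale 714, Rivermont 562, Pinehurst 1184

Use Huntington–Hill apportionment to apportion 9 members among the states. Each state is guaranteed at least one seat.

With divisor 278: modified quotas Oakdale 2.568, Rivermont 2.022, Pinehurst 4.259.
Geometric-mean thresholds: Oakdale √(2·3)=2.449, Rivermont √(2·3)=2.449, Pinehurst √(4·5)=4.472.
Each quota rounded against its threshold gives Oakdale 3, Rivermont 2, Pinehurst 4 (total 9).

Oakdale=3; Rivermont=2; Pinehurst=4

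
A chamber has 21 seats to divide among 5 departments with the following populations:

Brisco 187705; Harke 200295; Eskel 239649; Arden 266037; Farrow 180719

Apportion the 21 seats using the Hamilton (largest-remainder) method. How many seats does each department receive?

Standard divisor: 1074405 ÷ 21 ≈ 51162.143.
Standard quotas: Brisco 3.6688, Harke 3.9149, Eskel 4.6841, Arden 5.1999, Farrow 3.5323.
Lower quotas: Brisco 3, Harke 3, Eskel 4, Arden 5, Farrow 3 (sum 18, leaving 3 seats).
Remainders in descending order: Harke 0.9149, Eskel 0.6841, Brisco 0.6688, Farrow 0.5323, Arden 0.1999.
The surplus seats go to Harke, Eskel, Brisco.

Brisco 4, Harke 4, Eskel 5, Arden 5, Farrow 3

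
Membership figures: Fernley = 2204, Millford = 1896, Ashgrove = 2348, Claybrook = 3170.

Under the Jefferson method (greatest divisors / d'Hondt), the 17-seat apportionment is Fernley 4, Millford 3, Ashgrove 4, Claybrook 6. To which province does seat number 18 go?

Millford

Priority for the next seat is population ÷ (current seats + 1).
Priorities: Fernley 440.800, Millford 474.000, Ashgrove 469.600, Claybrook 452.857.
Highest priority: Millford.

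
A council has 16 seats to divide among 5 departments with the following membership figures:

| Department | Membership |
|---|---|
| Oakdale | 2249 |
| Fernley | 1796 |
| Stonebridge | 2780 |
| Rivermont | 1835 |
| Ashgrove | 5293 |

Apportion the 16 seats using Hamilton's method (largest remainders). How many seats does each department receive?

Total 13953; standard divisor 13953/16 ≈ 872.062.
Standard quotas: Oakdale 2.5789, Fernley 2.0595, Stonebridge 3.1878, Rivermont 2.1042, Ashgrove 6.0695.
Lower quotas: Oakdale 2, Fernley 2, Stonebridge 3, Rivermont 2, Ashgrove 6 (sum 15, leaving 1 seat).
Remainders in descending order: Oakdale 0.5789, Stonebridge 0.1878, Rivermont 0.1042, Ashgrove 0.0695, Fernley 0.0595.
Largest remainder: Oakdale receives the extra seat.

Oakdale 3; Fernley 2; Stonebridge 3; Rivermont 2; Ashgrove 6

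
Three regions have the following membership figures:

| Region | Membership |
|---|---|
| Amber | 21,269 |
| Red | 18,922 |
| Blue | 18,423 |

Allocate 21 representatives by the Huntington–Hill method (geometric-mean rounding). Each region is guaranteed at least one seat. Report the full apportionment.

With divisor 2842.5: modified quotas Amber 7.482, Red 6.657, Blue 6.481.
Geometric-mean thresholds: Amber √(7·8)=7.483, Red √(6·7)=6.481, Blue √(6·7)=6.481.
Each quota rounded against its threshold gives Amber 7, Red 7, Blue 7 (total 21).

Amber 7; Red 7; Blue 7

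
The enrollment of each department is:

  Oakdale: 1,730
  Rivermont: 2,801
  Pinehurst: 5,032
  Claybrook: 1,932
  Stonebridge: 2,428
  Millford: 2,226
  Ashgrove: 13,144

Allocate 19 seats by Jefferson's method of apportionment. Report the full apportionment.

Standard divisor 29293/19 ≈ 1541.737; standard quotas: Oakdale 1.122, Rivermont 1.817, Pinehurst 3.264, Claybrook 1.253, Stonebridge 1.575, Millford 1.444, Ashgrove 8.525.
Rounding down gives 1, 1, 3, 1, 1, 1, 8 = 16 seats, so the divisor must be adjusted.
With modified divisor 1300: modified quotas Oakdale 1.331, Rivermont 2.155, Pinehurst 3.871, Claybrook 1.486, Stonebridge 1.868, Millford 1.712, Ashgrove 10.111.
Rounding down: Oakdale 1, Rivermont 2, Pinehurst 3, Claybrook 1, Stonebridge 1, Millford 1, Ashgrove 10 (total 19).

Oakdale: 1; Rivermont: 2; Pinehurst: 3; Claybrook: 1; Stonebridge: 1; Millford: 1; Ashgrove: 10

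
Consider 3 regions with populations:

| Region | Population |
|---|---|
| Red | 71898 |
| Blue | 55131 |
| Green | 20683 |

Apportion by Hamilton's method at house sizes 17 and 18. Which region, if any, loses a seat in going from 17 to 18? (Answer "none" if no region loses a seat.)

Green

At 17 seats: Red 8, Blue 6, Green 3.
At 18 seats: Red 9, Blue 7, Green 2.
Green drops from 3 to 2.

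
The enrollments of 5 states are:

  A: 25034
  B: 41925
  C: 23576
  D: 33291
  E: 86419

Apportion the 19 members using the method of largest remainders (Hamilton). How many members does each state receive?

A=2, B=4, C=2, D=3, E=8

Standard divisor: 210245 ÷ 19 ≈ 11065.526.
Standard quotas: A 2.2623, B 3.7888, C 2.1306, D 3.0085, E 7.8098.
Lower quotas: A 2, B 3, C 2, D 3, E 7 (sum 17, leaving 2 seats).
Remainders in descending order: E 0.8098, B 0.7888, A 0.2623, C 0.1306, D 0.0085.
Largest remainders: E, B receive the extra seats.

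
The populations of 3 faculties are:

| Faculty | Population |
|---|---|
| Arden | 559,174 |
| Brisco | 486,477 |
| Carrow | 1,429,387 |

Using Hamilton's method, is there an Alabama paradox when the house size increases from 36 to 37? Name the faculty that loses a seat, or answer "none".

none

At 36 seats: Arden 8, Brisco 7, Carrow 21.
At 37 seats: Arden 8, Brisco 7, Carrow 22.
No faculty's allocation decreased.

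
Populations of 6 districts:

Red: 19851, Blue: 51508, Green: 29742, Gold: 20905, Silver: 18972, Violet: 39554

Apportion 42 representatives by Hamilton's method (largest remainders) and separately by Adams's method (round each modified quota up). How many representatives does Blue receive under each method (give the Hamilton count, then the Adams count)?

12 and 11

Hamilton: Red 5, Blue 12, Green 7, Gold 5, Silver 4, Violet 9.
Adams: Red 5, Blue 11, Green 7, Gold 5, Silver 5, Violet 9.
Blue gets 12 under Hamilton and 11 under Adams.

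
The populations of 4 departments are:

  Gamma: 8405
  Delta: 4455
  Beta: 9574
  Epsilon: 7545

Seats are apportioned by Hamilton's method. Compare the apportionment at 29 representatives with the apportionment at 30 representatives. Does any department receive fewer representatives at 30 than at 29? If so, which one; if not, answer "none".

Delta

At 29 seats: Gamma 8, Delta 5, Beta 9, Epsilon 7.
At 30 seats: Gamma 8, Delta 4, Beta 10, Epsilon 8.
Delta drops from 5 to 4.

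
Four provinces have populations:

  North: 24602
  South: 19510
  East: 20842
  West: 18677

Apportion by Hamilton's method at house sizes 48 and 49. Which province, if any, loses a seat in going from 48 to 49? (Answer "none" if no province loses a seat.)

none

At 48 seats: North 14, South 11, East 12, West 11.
At 49 seats: North 14, South 12, East 12, West 11.
No province's allocation decreased.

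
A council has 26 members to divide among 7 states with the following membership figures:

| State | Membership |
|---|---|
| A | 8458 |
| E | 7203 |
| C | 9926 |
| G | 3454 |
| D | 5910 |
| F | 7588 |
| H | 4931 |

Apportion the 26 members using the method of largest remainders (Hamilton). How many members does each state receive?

A 5, E 4, C 5, G 2, D 3, F 4, H 3

Total 47470; standard divisor 47470/26 ≈ 1825.769.
Standard quotas: A 4.6326, E 3.9452, C 5.4366, G 1.8918, D 3.2370, F 4.1561, H 2.7008.
Lower quotas: A 4, E 3, C 5, G 1, D 3, F 4, H 2 (sum 22, leaving 4 seats).
Remainders in descending order: E 0.9452, G 0.8918, H 0.7008, A 0.6326, C 0.4366, D 0.2370, F 0.1561.
Largest remainders: E, G, H, A receive the extra seats.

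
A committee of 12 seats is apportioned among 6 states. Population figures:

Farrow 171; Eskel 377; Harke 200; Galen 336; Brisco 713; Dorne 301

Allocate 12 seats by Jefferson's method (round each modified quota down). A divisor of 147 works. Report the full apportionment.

Farrow 1; Eskel 2; Harke 1; Galen 2; Brisco 4; Dorne 2

With modified divisor 147: modified quotas Farrow 1.163, Eskel 2.565, Harke 1.361, Galen 2.286, Brisco 4.850, Dorne 2.048.
Rounding down: Farrow 1, Eskel 2, Harke 1, Galen 2, Brisco 4, Dorne 2 (total 12).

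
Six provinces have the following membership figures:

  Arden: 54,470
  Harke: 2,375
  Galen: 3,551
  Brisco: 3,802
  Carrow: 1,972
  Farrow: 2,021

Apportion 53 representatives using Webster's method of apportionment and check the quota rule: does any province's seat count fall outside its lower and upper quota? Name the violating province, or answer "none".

Standard quotas: Arden 42.336, Harke 1.846, Galen 2.760, Brisco 2.955, Carrow 1.533, Farrow 1.571.
Webster allocation: Arden 41, Harke 2, Galen 3, Brisco 3, Carrow 2, Farrow 2.
Arden has quota 42.336 (lower 42, upper 43) but receives 41 — outside the quota interval.

Arden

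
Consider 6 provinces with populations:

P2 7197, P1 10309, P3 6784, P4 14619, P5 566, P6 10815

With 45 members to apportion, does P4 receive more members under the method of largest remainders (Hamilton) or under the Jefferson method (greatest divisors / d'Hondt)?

Hamilton: P2 6, P1 9, P3 6, P4 13, P5 1, P6 10.
Jefferson: P2 6, P1 9, P3 6, P4 14, P5 0, P6 10.
P4 gets 13 under Hamilton and 14 under Jefferson.

Jefferson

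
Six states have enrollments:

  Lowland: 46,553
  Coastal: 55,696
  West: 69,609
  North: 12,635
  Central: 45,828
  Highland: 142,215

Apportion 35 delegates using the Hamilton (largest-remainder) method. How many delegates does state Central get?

4

The standard divisor is 372536/35 ≈ 10643.886.
Standard quotas: Lowland 4.3737, Coastal 5.2327, West 6.5398, North 1.1871, Central 4.3056, Highland 13.3612.
Lower quotas: Lowland 4, Coastal 5, West 6, North 1, Central 4, Highland 13 (sum 33, leaving 2 seats).
Remainders in descending order: West 0.5398, Lowland 0.3737, Highland 0.3612, Central 0.3056, Coastal 0.2327, North 0.1871.
The surplus seats go to West, Lowland.
Central receives 4.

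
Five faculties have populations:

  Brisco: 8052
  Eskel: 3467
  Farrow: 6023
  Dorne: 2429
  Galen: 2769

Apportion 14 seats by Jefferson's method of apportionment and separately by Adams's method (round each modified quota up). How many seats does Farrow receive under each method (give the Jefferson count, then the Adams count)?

Jefferson: Brisco 5, Eskel 2, Farrow 4, Dorne 1, Galen 2.
Adams: Brisco 5, Eskel 2, Farrow 3, Dorne 2, Galen 2.
Farrow gets 4 under Jefferson and 3 under Adams.

4 and 3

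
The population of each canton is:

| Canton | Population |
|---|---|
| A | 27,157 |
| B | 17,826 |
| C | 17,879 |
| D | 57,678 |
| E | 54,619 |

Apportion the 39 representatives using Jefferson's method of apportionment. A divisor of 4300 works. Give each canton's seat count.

With modified divisor 4300: modified quotas A 6.316, B 4.146, C 4.158, D 13.413, E 12.702.
Rounding down: A 6, B 4, C 4, D 13, E 12 (total 39).

A: 6, B: 4, C: 4, D: 13, E: 12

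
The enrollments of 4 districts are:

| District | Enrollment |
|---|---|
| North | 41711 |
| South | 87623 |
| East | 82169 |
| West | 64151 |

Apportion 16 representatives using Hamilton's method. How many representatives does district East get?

5

Standard divisor: 275654 ÷ 16 ≈ 17228.375.
Standard quotas: North 2.4211, South 5.0860, East 4.7694, West 3.7236.
Lower quotas: North 2, South 5, East 4, West 3 (sum 14, leaving 2 seats).
Remainders in descending order: East 0.7694, West 0.7236, North 0.4211, South 0.0860.
Largest remainders: East, West receive the extra seats.
East receives 5.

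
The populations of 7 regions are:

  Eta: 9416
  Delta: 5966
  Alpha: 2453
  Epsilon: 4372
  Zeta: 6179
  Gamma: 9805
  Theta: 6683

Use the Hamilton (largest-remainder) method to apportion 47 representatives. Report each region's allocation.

Eta 10, Delta 6, Alpha 3, Epsilon 5, Zeta 6, Gamma 10, Theta 7

The standard divisor is 44874/47 ≈ 954.766.
Standard quotas: Eta 9.8621, Delta 6.2487, Alpha 2.5692, Epsilon 4.5791, Zeta 6.4717, Gamma 10.2695, Theta 6.9996.
Lower quotas: Eta 9, Delta 6, Alpha 2, Epsilon 4, Zeta 6, Gamma 10, Theta 6 (sum 43, leaving 4 seats).
Remainders in descending order: Theta 0.9996, Eta 0.8621, Epsilon 0.5791, Alpha 0.5692, Zeta 0.4717, Gamma 0.2695, Delta 0.2487.
The surplus seats go to Theta, Eta, Epsilon, Alpha.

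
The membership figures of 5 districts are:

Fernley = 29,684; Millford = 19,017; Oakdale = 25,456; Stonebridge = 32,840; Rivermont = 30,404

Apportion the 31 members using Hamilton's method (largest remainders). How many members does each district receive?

Fernley 7; Millford 4; Oakdale 6; Stonebridge 7; Rivermont 7

The standard divisor is 137401/31 ≈ 4432.29.
Standard quotas: Fernley 6.6972, Millford 4.2906, Oakdale 5.7433, Stonebridge 7.4093, Rivermont 6.8597.
Lower quotas: Fernley 6, Millford 4, Oakdale 5, Stonebridge 7, Rivermont 6 (sum 28, leaving 3 seats).
Remainders in descending order: Rivermont 0.8597, Oakdale 0.7433, Fernley 0.6972, Stonebridge 0.4093, Millford 0.2906.
Largest remainders: Rivermont, Oakdale, Fernley receive the extra seats.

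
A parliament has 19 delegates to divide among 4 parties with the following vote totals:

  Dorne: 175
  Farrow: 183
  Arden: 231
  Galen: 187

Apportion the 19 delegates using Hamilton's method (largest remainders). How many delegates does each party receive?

Dorne 4, Farrow 4, Arden 6, Galen 5

The standard divisor is 776/19 ≈ 40.842.
Standard quotas: Dorne 4.285, Farrow 4.481, Arden 5.656, Galen 4.579.
Lower quotas: Dorne 4, Farrow 4, Arden 5, Galen 4 (sum 17, leaving 2 seats).
Remainders in descending order: Arden 0.656, Galen 0.579, Farrow 0.481, Dorne 0.285.
Largest remainders: Arden, Galen receive the extra seats.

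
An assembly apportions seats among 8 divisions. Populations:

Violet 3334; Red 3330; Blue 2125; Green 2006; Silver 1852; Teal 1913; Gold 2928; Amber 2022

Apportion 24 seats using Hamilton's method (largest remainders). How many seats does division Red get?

Standard divisor: 19510 ÷ 24 ≈ 812.917.
Standard quotas: Violet 4.101, Red 4.096, Blue 2.614, Green 2.468, Silver 2.278, Teal 2.353, Gold 3.602, Amber 2.487.
Lower quotas: Violet 4, Red 4, Blue 2, Green 2, Silver 2, Teal 2, Gold 3, Amber 2 (sum 21, leaving 3 seats).
Remainders in descending order: Blue 0.614, Gold 0.602, Amber 0.487, Green 0.468, Teal 0.353, Silver 0.278, Violet 0.101, Red 0.096.
The surplus seats go to Blue, Gold, Amber.
Red receives 4.

4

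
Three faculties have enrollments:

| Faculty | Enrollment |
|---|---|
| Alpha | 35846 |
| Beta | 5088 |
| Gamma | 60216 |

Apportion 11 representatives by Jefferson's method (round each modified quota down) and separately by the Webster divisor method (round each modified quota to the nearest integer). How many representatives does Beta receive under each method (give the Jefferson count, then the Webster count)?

0 and 1

Jefferson: Alpha 4, Beta 0, Gamma 7.
Webster: Alpha 4, Beta 1, Gamma 6.
Beta gets 0 under Jefferson and 1 under Webster.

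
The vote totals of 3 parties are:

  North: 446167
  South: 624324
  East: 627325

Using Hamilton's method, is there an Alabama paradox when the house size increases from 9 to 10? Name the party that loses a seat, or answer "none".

At 9 seats: North 3, South 3, East 3.
At 10 seats: North 2, South 4, East 4.
North drops from 3 to 2.

North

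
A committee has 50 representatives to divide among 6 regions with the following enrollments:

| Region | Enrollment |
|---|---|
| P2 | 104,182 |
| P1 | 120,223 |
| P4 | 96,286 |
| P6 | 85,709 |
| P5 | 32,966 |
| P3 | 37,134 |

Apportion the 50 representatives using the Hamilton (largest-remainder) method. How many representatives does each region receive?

The standard divisor is 476500/50 = 9530.
Standard quotas: P2 10.9320, P1 12.6152, P4 10.1035, P6 8.9936, P5 3.4592, P3 3.8965.
Lower quotas: P2 10, P1 12, P4 10, P6 8, P5 3, P3 3 (sum 46, leaving 4 seats).
Remainders in descending order: P6 0.9936, P2 0.9320, P3 0.8965, P1 0.6152, P5 0.4592, P4 0.1035.
The surplus seats go to P6, P2, P3, P1.

P2 11, P1 13, P4 10, P6 9, P5 3, P3 4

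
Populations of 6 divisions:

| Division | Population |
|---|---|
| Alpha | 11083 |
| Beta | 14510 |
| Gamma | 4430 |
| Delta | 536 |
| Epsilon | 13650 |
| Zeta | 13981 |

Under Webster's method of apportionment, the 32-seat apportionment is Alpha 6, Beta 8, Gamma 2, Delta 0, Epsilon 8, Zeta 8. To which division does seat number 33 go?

Priority for the next seat is population ÷ (current seats + 0.5).
Priorities: Alpha 1705.077, Beta 1707.059, Gamma 1772.000, Delta 1072.000, Epsilon 1605.882, Zeta 1644.824.
Highest priority: Gamma.

Gamma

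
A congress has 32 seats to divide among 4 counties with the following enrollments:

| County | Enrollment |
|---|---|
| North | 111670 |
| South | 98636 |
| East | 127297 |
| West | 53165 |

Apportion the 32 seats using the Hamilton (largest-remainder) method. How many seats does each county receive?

The standard divisor is 390768/32 ≈ 12211.5.
Standard quotas: North 9.1447, South 8.0773, East 10.4244, West 4.3537.
Lower quotas: North 9, South 8, East 10, West 4 (sum 31, leaving 1 seat).
Remainders in descending order: East 0.4244, West 0.3537, North 0.1447, South 0.0773.
Largest remainder: East receives the extra seat.

North 9; South 8; East 11; West 4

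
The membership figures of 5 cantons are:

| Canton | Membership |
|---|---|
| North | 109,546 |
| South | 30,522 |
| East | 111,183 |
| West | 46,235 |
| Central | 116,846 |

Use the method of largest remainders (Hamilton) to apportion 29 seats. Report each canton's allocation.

Total 414332; standard divisor 414332/29 ≈ 14287.31.
Standard quotas: North 7.6674, South 2.1363, East 7.7819, West 3.2361, Central 8.1783.
Lower quotas: North 7, South 2, East 7, West 3, Central 8 (sum 27, leaving 2 seats).
Remainders in descending order: East 0.7819, North 0.6674, West 0.2361, Central 0.1783, South 0.1363.
The surplus seats go to East, North.

North: 8, South: 2, East: 8, West: 3, Central: 8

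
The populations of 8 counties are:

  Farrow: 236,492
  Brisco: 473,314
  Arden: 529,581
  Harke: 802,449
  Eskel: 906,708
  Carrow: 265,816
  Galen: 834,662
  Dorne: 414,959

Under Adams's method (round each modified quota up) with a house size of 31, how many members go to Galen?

Standard divisor 4463981/31 ≈ 143999.387; standard quotas: Farrow 1.642, Brisco 3.287, Arden 3.678, Harke 5.573, Eskel 6.297, Carrow 1.846, Galen 5.796, Dorne 2.882.
Rounding up gives 2, 4, 4, 6, 7, 2, 6, 3 = 34 seats, so the divisor must be adjusted.
With modified divisor 163700: modified quotas Farrow 1.445, Brisco 2.891, Arden 3.235, Harke 4.902, Eskel 5.539, Carrow 1.624, Galen 5.099, Dorne 2.535.
Rounding up: Farrow 2, Brisco 3, Arden 4, Harke 5, Eskel 6, Carrow 2, Galen 6, Dorne 3 (total 31).
Galen receives 6.

6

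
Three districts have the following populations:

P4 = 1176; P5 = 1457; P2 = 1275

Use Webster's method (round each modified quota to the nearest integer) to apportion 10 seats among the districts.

P4 3; P5 4; P2 3

Standard divisor 3908/10 ≈ 390.8; standard quotas: P4 3.009, P5 3.728, P2 3.263.
Rounding to the nearest integer gives P4 3, P5 4, P2 3 — total 10, matching the house size, so no adjustment is needed.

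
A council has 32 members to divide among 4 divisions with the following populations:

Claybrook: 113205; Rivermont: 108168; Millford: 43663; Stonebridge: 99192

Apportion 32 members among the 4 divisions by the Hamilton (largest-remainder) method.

The standard divisor is 364228/32 ≈ 11382.125.
Standard quotas: Claybrook 9.9459, Rivermont 9.5033, Millford 3.8361, Stonebridge 8.7147.
Lower quotas: Claybrook 9, Rivermont 9, Millford 3, Stonebridge 8 (sum 29, leaving 3 seats).
Remainders in descending order: Claybrook 0.9459, Millford 0.8361, Stonebridge 0.7147, Rivermont 0.5033.
Largest remainders: Claybrook, Millford, Stonebridge receive the extra seats.

Claybrook: 10; Rivermont: 9; Millford: 4; Stonebridge: 9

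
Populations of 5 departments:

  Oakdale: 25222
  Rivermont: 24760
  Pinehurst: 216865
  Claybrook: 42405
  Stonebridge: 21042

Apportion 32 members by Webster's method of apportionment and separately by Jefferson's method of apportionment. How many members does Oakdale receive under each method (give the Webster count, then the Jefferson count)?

Webster: Oakdale 3, Rivermont 2, Pinehurst 21, Claybrook 4, Stonebridge 2.
Jefferson: Oakdale 2, Rivermont 2, Pinehurst 22, Claybrook 4, Stonebridge 2.
Oakdale gets 3 under Webster and 2 under Jefferson.

3 and 2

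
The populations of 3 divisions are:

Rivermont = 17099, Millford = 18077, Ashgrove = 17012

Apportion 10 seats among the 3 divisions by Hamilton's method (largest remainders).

Rivermont 3; Millford 4; Ashgrove 3

The standard divisor is 52188/10 ≈ 5218.8.
Standard quotas: Rivermont 3.2764, Millford 3.4638, Ashgrove 3.2598.
Lower quotas: Rivermont 3, Millford 3, Ashgrove 3 (sum 9, leaving 1 seat).
Remainders in descending order: Millford 0.4638, Rivermont 0.2764, Ashgrove 0.2598.
The surplus seat goes to Millford.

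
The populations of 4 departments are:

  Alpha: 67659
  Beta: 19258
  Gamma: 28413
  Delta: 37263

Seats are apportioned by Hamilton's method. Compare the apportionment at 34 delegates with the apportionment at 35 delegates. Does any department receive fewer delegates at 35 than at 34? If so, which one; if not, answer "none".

Gamma

At 34 seats: Alpha 15, Beta 4, Gamma 7, Delta 8.
At 35 seats: Alpha 16, Beta 4, Gamma 6, Delta 9.
Gamma drops from 7 to 6.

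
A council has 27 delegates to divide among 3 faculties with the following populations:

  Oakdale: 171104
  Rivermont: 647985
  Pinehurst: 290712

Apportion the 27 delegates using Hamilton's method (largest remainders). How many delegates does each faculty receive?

Oakdale=4, Rivermont=16, Pinehurst=7

Standard divisor: 1109801 ÷ 27 ≈ 41103.741.
Standard quotas: Oakdale 4.1627, Rivermont 15.7646, Pinehurst 7.0726.
Lower quotas: Oakdale 4, Rivermont 15, Pinehurst 7 (sum 26, leaving 1 seat).
Remainders in descending order: Rivermont 0.7646, Oakdale 0.1627, Pinehurst 0.0726.
Largest remainder: Rivermont receives the extra seat.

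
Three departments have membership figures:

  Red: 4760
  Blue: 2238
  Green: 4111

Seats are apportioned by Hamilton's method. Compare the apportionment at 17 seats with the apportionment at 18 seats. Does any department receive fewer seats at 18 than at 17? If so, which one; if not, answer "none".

At 17 seats: Red 7, Blue 4, Green 6.
At 18 seats: Red 8, Blue 3, Green 7.
Blue drops from 4 to 3.

Blue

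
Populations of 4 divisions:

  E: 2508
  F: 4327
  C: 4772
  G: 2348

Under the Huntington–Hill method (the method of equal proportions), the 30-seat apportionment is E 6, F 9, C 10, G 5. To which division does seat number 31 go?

F

Priority for the next seat is population ÷ (√(s·(s+1))).
Priorities: E 386.993, F 456.106, C 454.992, G 428.684.
Highest priority: F.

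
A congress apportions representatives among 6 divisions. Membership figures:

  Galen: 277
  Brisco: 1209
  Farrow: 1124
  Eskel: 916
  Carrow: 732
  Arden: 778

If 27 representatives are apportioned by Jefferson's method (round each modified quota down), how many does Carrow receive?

4

Standard divisor 5036/27 ≈ 186.519; standard quotas: Galen 1.485, Brisco 6.482, Farrow 6.026, Eskel 4.911, Carrow 3.925, Arden 4.171.
Rounding down gives 1, 6, 6, 4, 3, 4 = 24 seats, so the divisor must be adjusted.
With modified divisor 170: modified quotas Galen 1.629, Brisco 7.112, Farrow 6.612, Eskel 5.388, Carrow 4.306, Arden 4.576.
Rounding down: Galen 1, Brisco 7, Farrow 6, Eskel 5, Carrow 4, Arden 4 (total 27).
Carrow receives 4.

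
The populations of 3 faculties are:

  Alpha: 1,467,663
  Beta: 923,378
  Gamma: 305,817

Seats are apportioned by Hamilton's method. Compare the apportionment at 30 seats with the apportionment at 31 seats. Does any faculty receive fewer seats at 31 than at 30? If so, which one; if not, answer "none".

Gamma

At 30 seats: Alpha 16, Beta 10, Gamma 4.
At 31 seats: Alpha 17, Beta 11, Gamma 3.
Gamma drops from 4 to 3.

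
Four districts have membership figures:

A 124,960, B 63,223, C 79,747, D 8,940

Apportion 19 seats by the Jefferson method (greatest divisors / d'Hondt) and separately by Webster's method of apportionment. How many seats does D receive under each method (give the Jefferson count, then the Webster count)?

Jefferson: A 9, B 4, C 6, D 0.
Webster: A 9, B 4, C 5, D 1.
D gets 0 under Jefferson and 1 under Webster.

0 and 1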